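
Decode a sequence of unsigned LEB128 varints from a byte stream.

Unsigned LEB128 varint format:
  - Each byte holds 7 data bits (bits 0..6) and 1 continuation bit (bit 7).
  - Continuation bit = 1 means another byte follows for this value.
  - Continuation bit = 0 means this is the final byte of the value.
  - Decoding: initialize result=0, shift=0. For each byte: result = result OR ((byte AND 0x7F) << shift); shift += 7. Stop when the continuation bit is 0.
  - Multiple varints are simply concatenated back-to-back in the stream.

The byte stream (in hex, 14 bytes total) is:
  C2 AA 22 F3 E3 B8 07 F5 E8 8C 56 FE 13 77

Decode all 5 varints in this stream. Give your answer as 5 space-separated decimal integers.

Answer: 562498 15610355 180565109 2558 119

Derivation:
  byte[0]=0xC2 cont=1 payload=0x42=66: acc |= 66<<0 -> acc=66 shift=7
  byte[1]=0xAA cont=1 payload=0x2A=42: acc |= 42<<7 -> acc=5442 shift=14
  byte[2]=0x22 cont=0 payload=0x22=34: acc |= 34<<14 -> acc=562498 shift=21 [end]
Varint 1: bytes[0:3] = C2 AA 22 -> value 562498 (3 byte(s))
  byte[3]=0xF3 cont=1 payload=0x73=115: acc |= 115<<0 -> acc=115 shift=7
  byte[4]=0xE3 cont=1 payload=0x63=99: acc |= 99<<7 -> acc=12787 shift=14
  byte[5]=0xB8 cont=1 payload=0x38=56: acc |= 56<<14 -> acc=930291 shift=21
  byte[6]=0x07 cont=0 payload=0x07=7: acc |= 7<<21 -> acc=15610355 shift=28 [end]
Varint 2: bytes[3:7] = F3 E3 B8 07 -> value 15610355 (4 byte(s))
  byte[7]=0xF5 cont=1 payload=0x75=117: acc |= 117<<0 -> acc=117 shift=7
  byte[8]=0xE8 cont=1 payload=0x68=104: acc |= 104<<7 -> acc=13429 shift=14
  byte[9]=0x8C cont=1 payload=0x0C=12: acc |= 12<<14 -> acc=210037 shift=21
  byte[10]=0x56 cont=0 payload=0x56=86: acc |= 86<<21 -> acc=180565109 shift=28 [end]
Varint 3: bytes[7:11] = F5 E8 8C 56 -> value 180565109 (4 byte(s))
  byte[11]=0xFE cont=1 payload=0x7E=126: acc |= 126<<0 -> acc=126 shift=7
  byte[12]=0x13 cont=0 payload=0x13=19: acc |= 19<<7 -> acc=2558 shift=14 [end]
Varint 4: bytes[11:13] = FE 13 -> value 2558 (2 byte(s))
  byte[13]=0x77 cont=0 payload=0x77=119: acc |= 119<<0 -> acc=119 shift=7 [end]
Varint 5: bytes[13:14] = 77 -> value 119 (1 byte(s))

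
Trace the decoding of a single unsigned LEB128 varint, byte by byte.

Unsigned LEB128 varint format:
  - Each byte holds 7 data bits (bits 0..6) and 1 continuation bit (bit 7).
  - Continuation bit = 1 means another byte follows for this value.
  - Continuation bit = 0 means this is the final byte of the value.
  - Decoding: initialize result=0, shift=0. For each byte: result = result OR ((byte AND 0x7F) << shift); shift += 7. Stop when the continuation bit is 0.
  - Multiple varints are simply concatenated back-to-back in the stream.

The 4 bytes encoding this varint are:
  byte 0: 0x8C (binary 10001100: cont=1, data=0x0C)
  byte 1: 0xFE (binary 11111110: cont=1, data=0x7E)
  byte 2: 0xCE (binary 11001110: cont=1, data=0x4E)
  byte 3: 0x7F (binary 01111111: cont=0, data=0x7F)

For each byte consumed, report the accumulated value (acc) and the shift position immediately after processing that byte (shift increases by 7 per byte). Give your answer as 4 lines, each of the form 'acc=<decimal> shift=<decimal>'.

Answer: acc=12 shift=7
acc=16140 shift=14
acc=1294092 shift=21
acc=267632396 shift=28

Derivation:
byte 0=0x8C: payload=0x0C=12, contrib = 12<<0 = 12; acc -> 12, shift -> 7
byte 1=0xFE: payload=0x7E=126, contrib = 126<<7 = 16128; acc -> 16140, shift -> 14
byte 2=0xCE: payload=0x4E=78, contrib = 78<<14 = 1277952; acc -> 1294092, shift -> 21
byte 3=0x7F: payload=0x7F=127, contrib = 127<<21 = 266338304; acc -> 267632396, shift -> 28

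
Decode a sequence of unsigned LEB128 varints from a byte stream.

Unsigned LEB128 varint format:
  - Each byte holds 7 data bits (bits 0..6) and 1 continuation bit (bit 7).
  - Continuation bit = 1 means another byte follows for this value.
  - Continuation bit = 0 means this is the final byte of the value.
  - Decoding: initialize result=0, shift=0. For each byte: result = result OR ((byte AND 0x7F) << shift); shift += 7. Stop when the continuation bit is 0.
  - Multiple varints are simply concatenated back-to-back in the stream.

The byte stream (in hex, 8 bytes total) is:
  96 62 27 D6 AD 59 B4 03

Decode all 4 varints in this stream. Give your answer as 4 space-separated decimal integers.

  byte[0]=0x96 cont=1 payload=0x16=22: acc |= 22<<0 -> acc=22 shift=7
  byte[1]=0x62 cont=0 payload=0x62=98: acc |= 98<<7 -> acc=12566 shift=14 [end]
Varint 1: bytes[0:2] = 96 62 -> value 12566 (2 byte(s))
  byte[2]=0x27 cont=0 payload=0x27=39: acc |= 39<<0 -> acc=39 shift=7 [end]
Varint 2: bytes[2:3] = 27 -> value 39 (1 byte(s))
  byte[3]=0xD6 cont=1 payload=0x56=86: acc |= 86<<0 -> acc=86 shift=7
  byte[4]=0xAD cont=1 payload=0x2D=45: acc |= 45<<7 -> acc=5846 shift=14
  byte[5]=0x59 cont=0 payload=0x59=89: acc |= 89<<14 -> acc=1464022 shift=21 [end]
Varint 3: bytes[3:6] = D6 AD 59 -> value 1464022 (3 byte(s))
  byte[6]=0xB4 cont=1 payload=0x34=52: acc |= 52<<0 -> acc=52 shift=7
  byte[7]=0x03 cont=0 payload=0x03=3: acc |= 3<<7 -> acc=436 shift=14 [end]
Varint 4: bytes[6:8] = B4 03 -> value 436 (2 byte(s))

Answer: 12566 39 1464022 436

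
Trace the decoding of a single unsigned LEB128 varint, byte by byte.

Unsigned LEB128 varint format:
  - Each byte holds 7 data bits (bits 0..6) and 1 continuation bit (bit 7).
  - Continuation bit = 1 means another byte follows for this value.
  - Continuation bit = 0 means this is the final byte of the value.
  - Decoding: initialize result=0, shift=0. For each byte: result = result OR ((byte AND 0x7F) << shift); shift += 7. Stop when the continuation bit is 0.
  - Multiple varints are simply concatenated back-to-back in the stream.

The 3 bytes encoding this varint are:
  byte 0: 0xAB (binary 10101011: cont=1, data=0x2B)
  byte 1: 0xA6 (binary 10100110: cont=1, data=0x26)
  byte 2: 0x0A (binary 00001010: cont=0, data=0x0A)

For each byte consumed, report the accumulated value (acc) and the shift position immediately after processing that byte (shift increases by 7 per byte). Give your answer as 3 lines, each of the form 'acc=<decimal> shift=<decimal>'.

Answer: acc=43 shift=7
acc=4907 shift=14
acc=168747 shift=21

Derivation:
byte 0=0xAB: payload=0x2B=43, contrib = 43<<0 = 43; acc -> 43, shift -> 7
byte 1=0xA6: payload=0x26=38, contrib = 38<<7 = 4864; acc -> 4907, shift -> 14
byte 2=0x0A: payload=0x0A=10, contrib = 10<<14 = 163840; acc -> 168747, shift -> 21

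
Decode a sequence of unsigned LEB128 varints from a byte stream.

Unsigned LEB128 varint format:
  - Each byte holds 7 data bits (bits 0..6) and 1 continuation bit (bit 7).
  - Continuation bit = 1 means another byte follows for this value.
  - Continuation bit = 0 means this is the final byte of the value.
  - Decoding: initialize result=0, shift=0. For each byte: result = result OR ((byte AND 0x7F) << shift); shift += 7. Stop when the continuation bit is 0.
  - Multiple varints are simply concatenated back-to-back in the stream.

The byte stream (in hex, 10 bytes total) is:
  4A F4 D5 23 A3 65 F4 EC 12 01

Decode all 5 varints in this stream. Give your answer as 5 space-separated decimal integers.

Answer: 74 584436 12963 308852 1

Derivation:
  byte[0]=0x4A cont=0 payload=0x4A=74: acc |= 74<<0 -> acc=74 shift=7 [end]
Varint 1: bytes[0:1] = 4A -> value 74 (1 byte(s))
  byte[1]=0xF4 cont=1 payload=0x74=116: acc |= 116<<0 -> acc=116 shift=7
  byte[2]=0xD5 cont=1 payload=0x55=85: acc |= 85<<7 -> acc=10996 shift=14
  byte[3]=0x23 cont=0 payload=0x23=35: acc |= 35<<14 -> acc=584436 shift=21 [end]
Varint 2: bytes[1:4] = F4 D5 23 -> value 584436 (3 byte(s))
  byte[4]=0xA3 cont=1 payload=0x23=35: acc |= 35<<0 -> acc=35 shift=7
  byte[5]=0x65 cont=0 payload=0x65=101: acc |= 101<<7 -> acc=12963 shift=14 [end]
Varint 3: bytes[4:6] = A3 65 -> value 12963 (2 byte(s))
  byte[6]=0xF4 cont=1 payload=0x74=116: acc |= 116<<0 -> acc=116 shift=7
  byte[7]=0xEC cont=1 payload=0x6C=108: acc |= 108<<7 -> acc=13940 shift=14
  byte[8]=0x12 cont=0 payload=0x12=18: acc |= 18<<14 -> acc=308852 shift=21 [end]
Varint 4: bytes[6:9] = F4 EC 12 -> value 308852 (3 byte(s))
  byte[9]=0x01 cont=0 payload=0x01=1: acc |= 1<<0 -> acc=1 shift=7 [end]
Varint 5: bytes[9:10] = 01 -> value 1 (1 byte(s))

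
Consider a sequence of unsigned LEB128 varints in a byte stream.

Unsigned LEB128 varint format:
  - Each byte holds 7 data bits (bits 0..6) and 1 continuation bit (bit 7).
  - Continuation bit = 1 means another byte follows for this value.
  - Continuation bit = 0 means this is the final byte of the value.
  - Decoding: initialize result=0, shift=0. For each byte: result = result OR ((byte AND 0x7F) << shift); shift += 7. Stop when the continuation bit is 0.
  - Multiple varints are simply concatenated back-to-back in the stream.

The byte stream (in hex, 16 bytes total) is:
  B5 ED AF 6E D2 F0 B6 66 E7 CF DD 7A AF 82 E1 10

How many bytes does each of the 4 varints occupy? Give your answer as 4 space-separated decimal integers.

  byte[0]=0xB5 cont=1 payload=0x35=53: acc |= 53<<0 -> acc=53 shift=7
  byte[1]=0xED cont=1 payload=0x6D=109: acc |= 109<<7 -> acc=14005 shift=14
  byte[2]=0xAF cont=1 payload=0x2F=47: acc |= 47<<14 -> acc=784053 shift=21
  byte[3]=0x6E cont=0 payload=0x6E=110: acc |= 110<<21 -> acc=231470773 shift=28 [end]
Varint 1: bytes[0:4] = B5 ED AF 6E -> value 231470773 (4 byte(s))
  byte[4]=0xD2 cont=1 payload=0x52=82: acc |= 82<<0 -> acc=82 shift=7
  byte[5]=0xF0 cont=1 payload=0x70=112: acc |= 112<<7 -> acc=14418 shift=14
  byte[6]=0xB6 cont=1 payload=0x36=54: acc |= 54<<14 -> acc=899154 shift=21
  byte[7]=0x66 cont=0 payload=0x66=102: acc |= 102<<21 -> acc=214808658 shift=28 [end]
Varint 2: bytes[4:8] = D2 F0 B6 66 -> value 214808658 (4 byte(s))
  byte[8]=0xE7 cont=1 payload=0x67=103: acc |= 103<<0 -> acc=103 shift=7
  byte[9]=0xCF cont=1 payload=0x4F=79: acc |= 79<<7 -> acc=10215 shift=14
  byte[10]=0xDD cont=1 payload=0x5D=93: acc |= 93<<14 -> acc=1533927 shift=21
  byte[11]=0x7A cont=0 payload=0x7A=122: acc |= 122<<21 -> acc=257386471 shift=28 [end]
Varint 3: bytes[8:12] = E7 CF DD 7A -> value 257386471 (4 byte(s))
  byte[12]=0xAF cont=1 payload=0x2F=47: acc |= 47<<0 -> acc=47 shift=7
  byte[13]=0x82 cont=1 payload=0x02=2: acc |= 2<<7 -> acc=303 shift=14
  byte[14]=0xE1 cont=1 payload=0x61=97: acc |= 97<<14 -> acc=1589551 shift=21
  byte[15]=0x10 cont=0 payload=0x10=16: acc |= 16<<21 -> acc=35143983 shift=28 [end]
Varint 4: bytes[12:16] = AF 82 E1 10 -> value 35143983 (4 byte(s))

Answer: 4 4 4 4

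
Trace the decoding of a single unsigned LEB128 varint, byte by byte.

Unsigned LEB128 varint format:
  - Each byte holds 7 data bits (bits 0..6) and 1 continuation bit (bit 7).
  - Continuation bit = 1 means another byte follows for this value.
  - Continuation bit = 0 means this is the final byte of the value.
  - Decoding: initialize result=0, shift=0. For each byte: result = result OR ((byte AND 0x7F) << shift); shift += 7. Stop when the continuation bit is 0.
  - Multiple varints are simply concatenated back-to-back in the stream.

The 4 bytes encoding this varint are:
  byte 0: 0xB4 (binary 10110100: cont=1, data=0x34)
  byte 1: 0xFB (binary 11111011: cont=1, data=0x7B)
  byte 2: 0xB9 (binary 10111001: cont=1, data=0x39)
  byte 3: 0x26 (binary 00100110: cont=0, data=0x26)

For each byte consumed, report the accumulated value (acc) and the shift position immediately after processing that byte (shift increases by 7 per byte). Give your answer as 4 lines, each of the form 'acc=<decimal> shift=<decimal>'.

Answer: acc=52 shift=7
acc=15796 shift=14
acc=949684 shift=21
acc=80641460 shift=28

Derivation:
byte 0=0xB4: payload=0x34=52, contrib = 52<<0 = 52; acc -> 52, shift -> 7
byte 1=0xFB: payload=0x7B=123, contrib = 123<<7 = 15744; acc -> 15796, shift -> 14
byte 2=0xB9: payload=0x39=57, contrib = 57<<14 = 933888; acc -> 949684, shift -> 21
byte 3=0x26: payload=0x26=38, contrib = 38<<21 = 79691776; acc -> 80641460, shift -> 28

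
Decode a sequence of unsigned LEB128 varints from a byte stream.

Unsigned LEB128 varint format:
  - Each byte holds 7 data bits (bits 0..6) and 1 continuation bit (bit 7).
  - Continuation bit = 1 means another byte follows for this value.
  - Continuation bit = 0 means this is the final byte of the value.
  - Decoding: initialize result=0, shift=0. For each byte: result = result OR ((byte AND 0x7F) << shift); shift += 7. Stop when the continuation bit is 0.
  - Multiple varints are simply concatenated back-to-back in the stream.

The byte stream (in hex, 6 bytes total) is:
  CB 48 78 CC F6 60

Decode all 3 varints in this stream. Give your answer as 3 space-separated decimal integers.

Answer: 9291 120 1588044

Derivation:
  byte[0]=0xCB cont=1 payload=0x4B=75: acc |= 75<<0 -> acc=75 shift=7
  byte[1]=0x48 cont=0 payload=0x48=72: acc |= 72<<7 -> acc=9291 shift=14 [end]
Varint 1: bytes[0:2] = CB 48 -> value 9291 (2 byte(s))
  byte[2]=0x78 cont=0 payload=0x78=120: acc |= 120<<0 -> acc=120 shift=7 [end]
Varint 2: bytes[2:3] = 78 -> value 120 (1 byte(s))
  byte[3]=0xCC cont=1 payload=0x4C=76: acc |= 76<<0 -> acc=76 shift=7
  byte[4]=0xF6 cont=1 payload=0x76=118: acc |= 118<<7 -> acc=15180 shift=14
  byte[5]=0x60 cont=0 payload=0x60=96: acc |= 96<<14 -> acc=1588044 shift=21 [end]
Varint 3: bytes[3:6] = CC F6 60 -> value 1588044 (3 byte(s))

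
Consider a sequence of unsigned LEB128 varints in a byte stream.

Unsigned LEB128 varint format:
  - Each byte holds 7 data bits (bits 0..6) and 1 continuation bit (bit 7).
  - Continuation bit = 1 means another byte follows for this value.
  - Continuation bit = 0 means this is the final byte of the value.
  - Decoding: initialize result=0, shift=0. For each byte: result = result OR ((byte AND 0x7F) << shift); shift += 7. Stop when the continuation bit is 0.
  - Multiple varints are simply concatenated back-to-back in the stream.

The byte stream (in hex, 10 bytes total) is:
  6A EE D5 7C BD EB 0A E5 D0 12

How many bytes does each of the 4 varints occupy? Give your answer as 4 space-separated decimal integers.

Answer: 1 3 3 3

Derivation:
  byte[0]=0x6A cont=0 payload=0x6A=106: acc |= 106<<0 -> acc=106 shift=7 [end]
Varint 1: bytes[0:1] = 6A -> value 106 (1 byte(s))
  byte[1]=0xEE cont=1 payload=0x6E=110: acc |= 110<<0 -> acc=110 shift=7
  byte[2]=0xD5 cont=1 payload=0x55=85: acc |= 85<<7 -> acc=10990 shift=14
  byte[3]=0x7C cont=0 payload=0x7C=124: acc |= 124<<14 -> acc=2042606 shift=21 [end]
Varint 2: bytes[1:4] = EE D5 7C -> value 2042606 (3 byte(s))
  byte[4]=0xBD cont=1 payload=0x3D=61: acc |= 61<<0 -> acc=61 shift=7
  byte[5]=0xEB cont=1 payload=0x6B=107: acc |= 107<<7 -> acc=13757 shift=14
  byte[6]=0x0A cont=0 payload=0x0A=10: acc |= 10<<14 -> acc=177597 shift=21 [end]
Varint 3: bytes[4:7] = BD EB 0A -> value 177597 (3 byte(s))
  byte[7]=0xE5 cont=1 payload=0x65=101: acc |= 101<<0 -> acc=101 shift=7
  byte[8]=0xD0 cont=1 payload=0x50=80: acc |= 80<<7 -> acc=10341 shift=14
  byte[9]=0x12 cont=0 payload=0x12=18: acc |= 18<<14 -> acc=305253 shift=21 [end]
Varint 4: bytes[7:10] = E5 D0 12 -> value 305253 (3 byte(s))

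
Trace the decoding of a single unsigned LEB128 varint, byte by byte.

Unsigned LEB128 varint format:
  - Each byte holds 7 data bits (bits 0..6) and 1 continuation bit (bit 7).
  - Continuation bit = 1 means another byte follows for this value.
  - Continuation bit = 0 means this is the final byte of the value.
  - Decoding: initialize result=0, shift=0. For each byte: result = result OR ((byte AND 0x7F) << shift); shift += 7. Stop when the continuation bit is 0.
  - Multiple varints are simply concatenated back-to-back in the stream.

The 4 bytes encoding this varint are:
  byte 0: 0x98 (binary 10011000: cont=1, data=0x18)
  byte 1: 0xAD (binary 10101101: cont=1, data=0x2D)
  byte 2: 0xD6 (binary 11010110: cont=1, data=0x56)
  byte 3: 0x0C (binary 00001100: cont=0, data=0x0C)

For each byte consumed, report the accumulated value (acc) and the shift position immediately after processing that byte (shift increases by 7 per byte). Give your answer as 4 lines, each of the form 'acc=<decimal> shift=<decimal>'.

Answer: acc=24 shift=7
acc=5784 shift=14
acc=1414808 shift=21
acc=26580632 shift=28

Derivation:
byte 0=0x98: payload=0x18=24, contrib = 24<<0 = 24; acc -> 24, shift -> 7
byte 1=0xAD: payload=0x2D=45, contrib = 45<<7 = 5760; acc -> 5784, shift -> 14
byte 2=0xD6: payload=0x56=86, contrib = 86<<14 = 1409024; acc -> 1414808, shift -> 21
byte 3=0x0C: payload=0x0C=12, contrib = 12<<21 = 25165824; acc -> 26580632, shift -> 28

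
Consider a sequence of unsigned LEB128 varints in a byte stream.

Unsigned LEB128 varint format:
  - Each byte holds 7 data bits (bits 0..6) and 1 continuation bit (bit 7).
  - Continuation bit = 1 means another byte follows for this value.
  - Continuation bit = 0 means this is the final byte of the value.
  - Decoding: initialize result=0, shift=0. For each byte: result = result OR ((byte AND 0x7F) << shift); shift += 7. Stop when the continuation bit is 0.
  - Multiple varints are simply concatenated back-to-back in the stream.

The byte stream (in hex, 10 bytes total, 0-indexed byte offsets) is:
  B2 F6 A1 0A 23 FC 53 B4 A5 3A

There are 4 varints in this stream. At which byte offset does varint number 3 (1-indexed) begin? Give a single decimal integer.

Answer: 5

Derivation:
  byte[0]=0xB2 cont=1 payload=0x32=50: acc |= 50<<0 -> acc=50 shift=7
  byte[1]=0xF6 cont=1 payload=0x76=118: acc |= 118<<7 -> acc=15154 shift=14
  byte[2]=0xA1 cont=1 payload=0x21=33: acc |= 33<<14 -> acc=555826 shift=21
  byte[3]=0x0A cont=0 payload=0x0A=10: acc |= 10<<21 -> acc=21527346 shift=28 [end]
Varint 1: bytes[0:4] = B2 F6 A1 0A -> value 21527346 (4 byte(s))
  byte[4]=0x23 cont=0 payload=0x23=35: acc |= 35<<0 -> acc=35 shift=7 [end]
Varint 2: bytes[4:5] = 23 -> value 35 (1 byte(s))
  byte[5]=0xFC cont=1 payload=0x7C=124: acc |= 124<<0 -> acc=124 shift=7
  byte[6]=0x53 cont=0 payload=0x53=83: acc |= 83<<7 -> acc=10748 shift=14 [end]
Varint 3: bytes[5:7] = FC 53 -> value 10748 (2 byte(s))
  byte[7]=0xB4 cont=1 payload=0x34=52: acc |= 52<<0 -> acc=52 shift=7
  byte[8]=0xA5 cont=1 payload=0x25=37: acc |= 37<<7 -> acc=4788 shift=14
  byte[9]=0x3A cont=0 payload=0x3A=58: acc |= 58<<14 -> acc=955060 shift=21 [end]
Varint 4: bytes[7:10] = B4 A5 3A -> value 955060 (3 byte(s))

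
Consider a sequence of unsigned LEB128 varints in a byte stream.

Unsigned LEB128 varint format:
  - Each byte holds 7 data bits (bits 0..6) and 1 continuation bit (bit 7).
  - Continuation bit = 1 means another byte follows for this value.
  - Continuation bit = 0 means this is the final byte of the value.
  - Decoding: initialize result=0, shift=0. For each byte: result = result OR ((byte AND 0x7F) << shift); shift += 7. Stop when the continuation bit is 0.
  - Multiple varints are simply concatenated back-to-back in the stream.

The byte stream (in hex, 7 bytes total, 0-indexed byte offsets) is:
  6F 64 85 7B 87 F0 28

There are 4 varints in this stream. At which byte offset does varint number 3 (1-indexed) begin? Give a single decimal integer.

Answer: 2

Derivation:
  byte[0]=0x6F cont=0 payload=0x6F=111: acc |= 111<<0 -> acc=111 shift=7 [end]
Varint 1: bytes[0:1] = 6F -> value 111 (1 byte(s))
  byte[1]=0x64 cont=0 payload=0x64=100: acc |= 100<<0 -> acc=100 shift=7 [end]
Varint 2: bytes[1:2] = 64 -> value 100 (1 byte(s))
  byte[2]=0x85 cont=1 payload=0x05=5: acc |= 5<<0 -> acc=5 shift=7
  byte[3]=0x7B cont=0 payload=0x7B=123: acc |= 123<<7 -> acc=15749 shift=14 [end]
Varint 3: bytes[2:4] = 85 7B -> value 15749 (2 byte(s))
  byte[4]=0x87 cont=1 payload=0x07=7: acc |= 7<<0 -> acc=7 shift=7
  byte[5]=0xF0 cont=1 payload=0x70=112: acc |= 112<<7 -> acc=14343 shift=14
  byte[6]=0x28 cont=0 payload=0x28=40: acc |= 40<<14 -> acc=669703 shift=21 [end]
Varint 4: bytes[4:7] = 87 F0 28 -> value 669703 (3 byte(s))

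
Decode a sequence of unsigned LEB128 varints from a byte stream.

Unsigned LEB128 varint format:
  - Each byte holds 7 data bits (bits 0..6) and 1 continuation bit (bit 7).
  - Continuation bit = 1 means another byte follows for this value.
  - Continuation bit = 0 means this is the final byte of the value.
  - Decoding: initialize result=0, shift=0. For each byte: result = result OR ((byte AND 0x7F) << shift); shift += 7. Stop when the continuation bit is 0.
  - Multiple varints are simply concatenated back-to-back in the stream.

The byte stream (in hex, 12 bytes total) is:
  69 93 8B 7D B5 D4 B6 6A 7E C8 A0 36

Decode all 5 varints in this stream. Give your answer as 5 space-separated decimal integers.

  byte[0]=0x69 cont=0 payload=0x69=105: acc |= 105<<0 -> acc=105 shift=7 [end]
Varint 1: bytes[0:1] = 69 -> value 105 (1 byte(s))
  byte[1]=0x93 cont=1 payload=0x13=19: acc |= 19<<0 -> acc=19 shift=7
  byte[2]=0x8B cont=1 payload=0x0B=11: acc |= 11<<7 -> acc=1427 shift=14
  byte[3]=0x7D cont=0 payload=0x7D=125: acc |= 125<<14 -> acc=2049427 shift=21 [end]
Varint 2: bytes[1:4] = 93 8B 7D -> value 2049427 (3 byte(s))
  byte[4]=0xB5 cont=1 payload=0x35=53: acc |= 53<<0 -> acc=53 shift=7
  byte[5]=0xD4 cont=1 payload=0x54=84: acc |= 84<<7 -> acc=10805 shift=14
  byte[6]=0xB6 cont=1 payload=0x36=54: acc |= 54<<14 -> acc=895541 shift=21
  byte[7]=0x6A cont=0 payload=0x6A=106: acc |= 106<<21 -> acc=223193653 shift=28 [end]
Varint 3: bytes[4:8] = B5 D4 B6 6A -> value 223193653 (4 byte(s))
  byte[8]=0x7E cont=0 payload=0x7E=126: acc |= 126<<0 -> acc=126 shift=7 [end]
Varint 4: bytes[8:9] = 7E -> value 126 (1 byte(s))
  byte[9]=0xC8 cont=1 payload=0x48=72: acc |= 72<<0 -> acc=72 shift=7
  byte[10]=0xA0 cont=1 payload=0x20=32: acc |= 32<<7 -> acc=4168 shift=14
  byte[11]=0x36 cont=0 payload=0x36=54: acc |= 54<<14 -> acc=888904 shift=21 [end]
Varint 5: bytes[9:12] = C8 A0 36 -> value 888904 (3 byte(s))

Answer: 105 2049427 223193653 126 888904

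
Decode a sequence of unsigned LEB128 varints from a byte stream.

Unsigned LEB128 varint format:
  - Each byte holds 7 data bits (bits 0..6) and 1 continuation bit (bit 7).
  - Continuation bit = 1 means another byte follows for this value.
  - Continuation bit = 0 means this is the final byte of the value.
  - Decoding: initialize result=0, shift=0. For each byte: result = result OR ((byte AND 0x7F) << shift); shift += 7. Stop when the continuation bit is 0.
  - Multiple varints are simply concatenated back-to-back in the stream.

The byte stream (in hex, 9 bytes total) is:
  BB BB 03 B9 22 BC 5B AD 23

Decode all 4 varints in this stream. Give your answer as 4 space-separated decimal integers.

  byte[0]=0xBB cont=1 payload=0x3B=59: acc |= 59<<0 -> acc=59 shift=7
  byte[1]=0xBB cont=1 payload=0x3B=59: acc |= 59<<7 -> acc=7611 shift=14
  byte[2]=0x03 cont=0 payload=0x03=3: acc |= 3<<14 -> acc=56763 shift=21 [end]
Varint 1: bytes[0:3] = BB BB 03 -> value 56763 (3 byte(s))
  byte[3]=0xB9 cont=1 payload=0x39=57: acc |= 57<<0 -> acc=57 shift=7
  byte[4]=0x22 cont=0 payload=0x22=34: acc |= 34<<7 -> acc=4409 shift=14 [end]
Varint 2: bytes[3:5] = B9 22 -> value 4409 (2 byte(s))
  byte[5]=0xBC cont=1 payload=0x3C=60: acc |= 60<<0 -> acc=60 shift=7
  byte[6]=0x5B cont=0 payload=0x5B=91: acc |= 91<<7 -> acc=11708 shift=14 [end]
Varint 3: bytes[5:7] = BC 5B -> value 11708 (2 byte(s))
  byte[7]=0xAD cont=1 payload=0x2D=45: acc |= 45<<0 -> acc=45 shift=7
  byte[8]=0x23 cont=0 payload=0x23=35: acc |= 35<<7 -> acc=4525 shift=14 [end]
Varint 4: bytes[7:9] = AD 23 -> value 4525 (2 byte(s))

Answer: 56763 4409 11708 4525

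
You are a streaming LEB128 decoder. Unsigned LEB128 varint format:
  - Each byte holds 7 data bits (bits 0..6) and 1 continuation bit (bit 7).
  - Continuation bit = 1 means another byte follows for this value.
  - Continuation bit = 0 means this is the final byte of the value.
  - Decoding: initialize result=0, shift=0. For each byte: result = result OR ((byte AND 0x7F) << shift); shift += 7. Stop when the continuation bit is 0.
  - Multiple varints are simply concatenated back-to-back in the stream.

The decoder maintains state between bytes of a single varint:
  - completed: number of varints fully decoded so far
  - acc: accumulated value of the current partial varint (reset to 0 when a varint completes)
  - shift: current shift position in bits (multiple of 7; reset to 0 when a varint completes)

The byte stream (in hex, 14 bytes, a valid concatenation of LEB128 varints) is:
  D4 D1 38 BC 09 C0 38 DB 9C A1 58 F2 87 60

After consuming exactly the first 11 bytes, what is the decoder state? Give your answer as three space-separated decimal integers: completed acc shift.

byte[0]=0xD4 cont=1 payload=0x54: acc |= 84<<0 -> completed=0 acc=84 shift=7
byte[1]=0xD1 cont=1 payload=0x51: acc |= 81<<7 -> completed=0 acc=10452 shift=14
byte[2]=0x38 cont=0 payload=0x38: varint #1 complete (value=927956); reset -> completed=1 acc=0 shift=0
byte[3]=0xBC cont=1 payload=0x3C: acc |= 60<<0 -> completed=1 acc=60 shift=7
byte[4]=0x09 cont=0 payload=0x09: varint #2 complete (value=1212); reset -> completed=2 acc=0 shift=0
byte[5]=0xC0 cont=1 payload=0x40: acc |= 64<<0 -> completed=2 acc=64 shift=7
byte[6]=0x38 cont=0 payload=0x38: varint #3 complete (value=7232); reset -> completed=3 acc=0 shift=0
byte[7]=0xDB cont=1 payload=0x5B: acc |= 91<<0 -> completed=3 acc=91 shift=7
byte[8]=0x9C cont=1 payload=0x1C: acc |= 28<<7 -> completed=3 acc=3675 shift=14
byte[9]=0xA1 cont=1 payload=0x21: acc |= 33<<14 -> completed=3 acc=544347 shift=21
byte[10]=0x58 cont=0 payload=0x58: varint #4 complete (value=185093723); reset -> completed=4 acc=0 shift=0

Answer: 4 0 0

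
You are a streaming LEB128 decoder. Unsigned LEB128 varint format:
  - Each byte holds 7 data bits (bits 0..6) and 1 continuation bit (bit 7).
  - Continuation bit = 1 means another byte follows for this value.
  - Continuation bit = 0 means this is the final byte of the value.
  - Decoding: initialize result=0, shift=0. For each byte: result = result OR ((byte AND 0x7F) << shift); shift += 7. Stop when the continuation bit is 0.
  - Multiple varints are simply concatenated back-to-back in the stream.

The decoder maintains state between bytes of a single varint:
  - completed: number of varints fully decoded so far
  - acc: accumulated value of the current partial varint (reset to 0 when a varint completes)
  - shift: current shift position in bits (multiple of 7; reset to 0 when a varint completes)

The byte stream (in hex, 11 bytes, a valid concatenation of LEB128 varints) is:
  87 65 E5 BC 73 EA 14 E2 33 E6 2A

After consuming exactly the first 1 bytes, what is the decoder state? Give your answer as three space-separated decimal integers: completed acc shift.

Answer: 0 7 7

Derivation:
byte[0]=0x87 cont=1 payload=0x07: acc |= 7<<0 -> completed=0 acc=7 shift=7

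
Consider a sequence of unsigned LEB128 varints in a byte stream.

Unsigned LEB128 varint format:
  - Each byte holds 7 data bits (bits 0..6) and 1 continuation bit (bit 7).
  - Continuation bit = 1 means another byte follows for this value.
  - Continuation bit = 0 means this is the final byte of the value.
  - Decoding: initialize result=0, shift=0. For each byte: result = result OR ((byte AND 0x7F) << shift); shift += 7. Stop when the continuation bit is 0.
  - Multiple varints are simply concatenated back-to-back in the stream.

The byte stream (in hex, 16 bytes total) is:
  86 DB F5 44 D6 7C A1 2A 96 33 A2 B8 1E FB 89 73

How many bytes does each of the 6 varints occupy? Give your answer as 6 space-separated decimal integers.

Answer: 4 2 2 2 3 3

Derivation:
  byte[0]=0x86 cont=1 payload=0x06=6: acc |= 6<<0 -> acc=6 shift=7
  byte[1]=0xDB cont=1 payload=0x5B=91: acc |= 91<<7 -> acc=11654 shift=14
  byte[2]=0xF5 cont=1 payload=0x75=117: acc |= 117<<14 -> acc=1928582 shift=21
  byte[3]=0x44 cont=0 payload=0x44=68: acc |= 68<<21 -> acc=144534918 shift=28 [end]
Varint 1: bytes[0:4] = 86 DB F5 44 -> value 144534918 (4 byte(s))
  byte[4]=0xD6 cont=1 payload=0x56=86: acc |= 86<<0 -> acc=86 shift=7
  byte[5]=0x7C cont=0 payload=0x7C=124: acc |= 124<<7 -> acc=15958 shift=14 [end]
Varint 2: bytes[4:6] = D6 7C -> value 15958 (2 byte(s))
  byte[6]=0xA1 cont=1 payload=0x21=33: acc |= 33<<0 -> acc=33 shift=7
  byte[7]=0x2A cont=0 payload=0x2A=42: acc |= 42<<7 -> acc=5409 shift=14 [end]
Varint 3: bytes[6:8] = A1 2A -> value 5409 (2 byte(s))
  byte[8]=0x96 cont=1 payload=0x16=22: acc |= 22<<0 -> acc=22 shift=7
  byte[9]=0x33 cont=0 payload=0x33=51: acc |= 51<<7 -> acc=6550 shift=14 [end]
Varint 4: bytes[8:10] = 96 33 -> value 6550 (2 byte(s))
  byte[10]=0xA2 cont=1 payload=0x22=34: acc |= 34<<0 -> acc=34 shift=7
  byte[11]=0xB8 cont=1 payload=0x38=56: acc |= 56<<7 -> acc=7202 shift=14
  byte[12]=0x1E cont=0 payload=0x1E=30: acc |= 30<<14 -> acc=498722 shift=21 [end]
Varint 5: bytes[10:13] = A2 B8 1E -> value 498722 (3 byte(s))
  byte[13]=0xFB cont=1 payload=0x7B=123: acc |= 123<<0 -> acc=123 shift=7
  byte[14]=0x89 cont=1 payload=0x09=9: acc |= 9<<7 -> acc=1275 shift=14
  byte[15]=0x73 cont=0 payload=0x73=115: acc |= 115<<14 -> acc=1885435 shift=21 [end]
Varint 6: bytes[13:16] = FB 89 73 -> value 1885435 (3 byte(s))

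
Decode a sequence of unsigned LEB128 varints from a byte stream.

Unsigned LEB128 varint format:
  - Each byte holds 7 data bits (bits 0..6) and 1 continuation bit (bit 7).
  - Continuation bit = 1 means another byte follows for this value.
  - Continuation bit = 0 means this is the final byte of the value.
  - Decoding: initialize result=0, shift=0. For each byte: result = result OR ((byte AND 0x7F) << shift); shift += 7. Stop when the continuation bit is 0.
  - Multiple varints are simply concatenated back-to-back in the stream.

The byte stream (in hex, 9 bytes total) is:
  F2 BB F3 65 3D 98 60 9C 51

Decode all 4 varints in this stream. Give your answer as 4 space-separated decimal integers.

Answer: 213704178 61 12312 10396

Derivation:
  byte[0]=0xF2 cont=1 payload=0x72=114: acc |= 114<<0 -> acc=114 shift=7
  byte[1]=0xBB cont=1 payload=0x3B=59: acc |= 59<<7 -> acc=7666 shift=14
  byte[2]=0xF3 cont=1 payload=0x73=115: acc |= 115<<14 -> acc=1891826 shift=21
  byte[3]=0x65 cont=0 payload=0x65=101: acc |= 101<<21 -> acc=213704178 shift=28 [end]
Varint 1: bytes[0:4] = F2 BB F3 65 -> value 213704178 (4 byte(s))
  byte[4]=0x3D cont=0 payload=0x3D=61: acc |= 61<<0 -> acc=61 shift=7 [end]
Varint 2: bytes[4:5] = 3D -> value 61 (1 byte(s))
  byte[5]=0x98 cont=1 payload=0x18=24: acc |= 24<<0 -> acc=24 shift=7
  byte[6]=0x60 cont=0 payload=0x60=96: acc |= 96<<7 -> acc=12312 shift=14 [end]
Varint 3: bytes[5:7] = 98 60 -> value 12312 (2 byte(s))
  byte[7]=0x9C cont=1 payload=0x1C=28: acc |= 28<<0 -> acc=28 shift=7
  byte[8]=0x51 cont=0 payload=0x51=81: acc |= 81<<7 -> acc=10396 shift=14 [end]
Varint 4: bytes[7:9] = 9C 51 -> value 10396 (2 byte(s))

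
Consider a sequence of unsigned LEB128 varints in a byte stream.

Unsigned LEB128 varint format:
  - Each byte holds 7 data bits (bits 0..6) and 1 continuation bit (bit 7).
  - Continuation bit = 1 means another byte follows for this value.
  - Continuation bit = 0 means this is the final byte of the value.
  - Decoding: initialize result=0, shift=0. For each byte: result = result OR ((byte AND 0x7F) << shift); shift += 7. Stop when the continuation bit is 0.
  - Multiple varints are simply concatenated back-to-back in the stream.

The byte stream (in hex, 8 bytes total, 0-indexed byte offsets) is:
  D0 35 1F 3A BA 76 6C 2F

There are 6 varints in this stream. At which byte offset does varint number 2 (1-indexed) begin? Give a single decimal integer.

Answer: 2

Derivation:
  byte[0]=0xD0 cont=1 payload=0x50=80: acc |= 80<<0 -> acc=80 shift=7
  byte[1]=0x35 cont=0 payload=0x35=53: acc |= 53<<7 -> acc=6864 shift=14 [end]
Varint 1: bytes[0:2] = D0 35 -> value 6864 (2 byte(s))
  byte[2]=0x1F cont=0 payload=0x1F=31: acc |= 31<<0 -> acc=31 shift=7 [end]
Varint 2: bytes[2:3] = 1F -> value 31 (1 byte(s))
  byte[3]=0x3A cont=0 payload=0x3A=58: acc |= 58<<0 -> acc=58 shift=7 [end]
Varint 3: bytes[3:4] = 3A -> value 58 (1 byte(s))
  byte[4]=0xBA cont=1 payload=0x3A=58: acc |= 58<<0 -> acc=58 shift=7
  byte[5]=0x76 cont=0 payload=0x76=118: acc |= 118<<7 -> acc=15162 shift=14 [end]
Varint 4: bytes[4:6] = BA 76 -> value 15162 (2 byte(s))
  byte[6]=0x6C cont=0 payload=0x6C=108: acc |= 108<<0 -> acc=108 shift=7 [end]
Varint 5: bytes[6:7] = 6C -> value 108 (1 byte(s))
  byte[7]=0x2F cont=0 payload=0x2F=47: acc |= 47<<0 -> acc=47 shift=7 [end]
Varint 6: bytes[7:8] = 2F -> value 47 (1 byte(s))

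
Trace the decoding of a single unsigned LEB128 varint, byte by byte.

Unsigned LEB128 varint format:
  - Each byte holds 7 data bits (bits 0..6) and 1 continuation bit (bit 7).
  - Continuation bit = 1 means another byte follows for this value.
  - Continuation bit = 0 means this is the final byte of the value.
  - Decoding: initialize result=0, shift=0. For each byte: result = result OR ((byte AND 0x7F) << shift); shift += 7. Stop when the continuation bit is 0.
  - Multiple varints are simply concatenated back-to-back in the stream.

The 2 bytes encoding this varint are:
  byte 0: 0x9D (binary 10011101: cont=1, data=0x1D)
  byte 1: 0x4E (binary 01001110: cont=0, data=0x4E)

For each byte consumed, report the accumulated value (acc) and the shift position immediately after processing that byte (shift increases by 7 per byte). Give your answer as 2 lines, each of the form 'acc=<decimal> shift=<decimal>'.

Answer: acc=29 shift=7
acc=10013 shift=14

Derivation:
byte 0=0x9D: payload=0x1D=29, contrib = 29<<0 = 29; acc -> 29, shift -> 7
byte 1=0x4E: payload=0x4E=78, contrib = 78<<7 = 9984; acc -> 10013, shift -> 14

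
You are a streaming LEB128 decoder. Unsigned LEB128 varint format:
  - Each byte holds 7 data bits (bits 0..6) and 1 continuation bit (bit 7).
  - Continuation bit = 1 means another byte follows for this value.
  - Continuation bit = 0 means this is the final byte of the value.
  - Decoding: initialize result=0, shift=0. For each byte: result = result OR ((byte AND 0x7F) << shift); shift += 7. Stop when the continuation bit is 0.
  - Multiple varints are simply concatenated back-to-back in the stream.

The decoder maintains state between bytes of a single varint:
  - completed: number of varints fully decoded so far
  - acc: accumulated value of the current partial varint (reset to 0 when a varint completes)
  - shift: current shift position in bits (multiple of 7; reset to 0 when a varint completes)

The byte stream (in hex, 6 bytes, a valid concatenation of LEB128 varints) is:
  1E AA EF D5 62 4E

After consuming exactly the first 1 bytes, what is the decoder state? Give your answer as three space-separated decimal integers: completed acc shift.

Answer: 1 0 0

Derivation:
byte[0]=0x1E cont=0 payload=0x1E: varint #1 complete (value=30); reset -> completed=1 acc=0 shift=0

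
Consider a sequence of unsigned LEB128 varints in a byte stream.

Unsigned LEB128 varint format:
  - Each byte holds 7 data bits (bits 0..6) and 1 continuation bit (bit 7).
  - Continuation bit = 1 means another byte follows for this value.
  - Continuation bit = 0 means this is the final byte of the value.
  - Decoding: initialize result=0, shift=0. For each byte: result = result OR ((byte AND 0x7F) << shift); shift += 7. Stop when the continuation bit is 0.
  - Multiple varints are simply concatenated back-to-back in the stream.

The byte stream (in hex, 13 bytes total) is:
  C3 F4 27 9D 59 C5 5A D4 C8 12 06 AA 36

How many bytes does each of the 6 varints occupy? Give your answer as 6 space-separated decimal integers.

  byte[0]=0xC3 cont=1 payload=0x43=67: acc |= 67<<0 -> acc=67 shift=7
  byte[1]=0xF4 cont=1 payload=0x74=116: acc |= 116<<7 -> acc=14915 shift=14
  byte[2]=0x27 cont=0 payload=0x27=39: acc |= 39<<14 -> acc=653891 shift=21 [end]
Varint 1: bytes[0:3] = C3 F4 27 -> value 653891 (3 byte(s))
  byte[3]=0x9D cont=1 payload=0x1D=29: acc |= 29<<0 -> acc=29 shift=7
  byte[4]=0x59 cont=0 payload=0x59=89: acc |= 89<<7 -> acc=11421 shift=14 [end]
Varint 2: bytes[3:5] = 9D 59 -> value 11421 (2 byte(s))
  byte[5]=0xC5 cont=1 payload=0x45=69: acc |= 69<<0 -> acc=69 shift=7
  byte[6]=0x5A cont=0 payload=0x5A=90: acc |= 90<<7 -> acc=11589 shift=14 [end]
Varint 3: bytes[5:7] = C5 5A -> value 11589 (2 byte(s))
  byte[7]=0xD4 cont=1 payload=0x54=84: acc |= 84<<0 -> acc=84 shift=7
  byte[8]=0xC8 cont=1 payload=0x48=72: acc |= 72<<7 -> acc=9300 shift=14
  byte[9]=0x12 cont=0 payload=0x12=18: acc |= 18<<14 -> acc=304212 shift=21 [end]
Varint 4: bytes[7:10] = D4 C8 12 -> value 304212 (3 byte(s))
  byte[10]=0x06 cont=0 payload=0x06=6: acc |= 6<<0 -> acc=6 shift=7 [end]
Varint 5: bytes[10:11] = 06 -> value 6 (1 byte(s))
  byte[11]=0xAA cont=1 payload=0x2A=42: acc |= 42<<0 -> acc=42 shift=7
  byte[12]=0x36 cont=0 payload=0x36=54: acc |= 54<<7 -> acc=6954 shift=14 [end]
Varint 6: bytes[11:13] = AA 36 -> value 6954 (2 byte(s))

Answer: 3 2 2 3 1 2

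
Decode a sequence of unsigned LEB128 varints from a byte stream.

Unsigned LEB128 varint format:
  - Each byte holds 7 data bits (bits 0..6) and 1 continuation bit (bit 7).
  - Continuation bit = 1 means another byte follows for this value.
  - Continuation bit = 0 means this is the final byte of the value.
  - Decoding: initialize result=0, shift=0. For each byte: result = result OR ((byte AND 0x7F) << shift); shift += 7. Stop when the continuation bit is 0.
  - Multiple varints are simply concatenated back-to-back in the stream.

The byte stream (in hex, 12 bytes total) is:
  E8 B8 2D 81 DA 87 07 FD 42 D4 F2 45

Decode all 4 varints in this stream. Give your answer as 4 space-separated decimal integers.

Answer: 744552 14806273 8573 1145172

Derivation:
  byte[0]=0xE8 cont=1 payload=0x68=104: acc |= 104<<0 -> acc=104 shift=7
  byte[1]=0xB8 cont=1 payload=0x38=56: acc |= 56<<7 -> acc=7272 shift=14
  byte[2]=0x2D cont=0 payload=0x2D=45: acc |= 45<<14 -> acc=744552 shift=21 [end]
Varint 1: bytes[0:3] = E8 B8 2D -> value 744552 (3 byte(s))
  byte[3]=0x81 cont=1 payload=0x01=1: acc |= 1<<0 -> acc=1 shift=7
  byte[4]=0xDA cont=1 payload=0x5A=90: acc |= 90<<7 -> acc=11521 shift=14
  byte[5]=0x87 cont=1 payload=0x07=7: acc |= 7<<14 -> acc=126209 shift=21
  byte[6]=0x07 cont=0 payload=0x07=7: acc |= 7<<21 -> acc=14806273 shift=28 [end]
Varint 2: bytes[3:7] = 81 DA 87 07 -> value 14806273 (4 byte(s))
  byte[7]=0xFD cont=1 payload=0x7D=125: acc |= 125<<0 -> acc=125 shift=7
  byte[8]=0x42 cont=0 payload=0x42=66: acc |= 66<<7 -> acc=8573 shift=14 [end]
Varint 3: bytes[7:9] = FD 42 -> value 8573 (2 byte(s))
  byte[9]=0xD4 cont=1 payload=0x54=84: acc |= 84<<0 -> acc=84 shift=7
  byte[10]=0xF2 cont=1 payload=0x72=114: acc |= 114<<7 -> acc=14676 shift=14
  byte[11]=0x45 cont=0 payload=0x45=69: acc |= 69<<14 -> acc=1145172 shift=21 [end]
Varint 4: bytes[9:12] = D4 F2 45 -> value 1145172 (3 byte(s))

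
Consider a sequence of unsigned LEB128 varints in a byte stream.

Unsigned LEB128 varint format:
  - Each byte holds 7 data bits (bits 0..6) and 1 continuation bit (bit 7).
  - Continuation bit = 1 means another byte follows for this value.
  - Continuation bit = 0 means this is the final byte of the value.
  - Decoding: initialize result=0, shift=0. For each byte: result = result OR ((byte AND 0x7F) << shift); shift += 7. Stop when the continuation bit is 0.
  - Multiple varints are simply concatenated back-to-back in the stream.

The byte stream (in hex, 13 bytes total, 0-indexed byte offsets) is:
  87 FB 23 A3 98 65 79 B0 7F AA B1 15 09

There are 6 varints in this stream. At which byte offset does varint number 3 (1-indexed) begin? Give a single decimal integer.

  byte[0]=0x87 cont=1 payload=0x07=7: acc |= 7<<0 -> acc=7 shift=7
  byte[1]=0xFB cont=1 payload=0x7B=123: acc |= 123<<7 -> acc=15751 shift=14
  byte[2]=0x23 cont=0 payload=0x23=35: acc |= 35<<14 -> acc=589191 shift=21 [end]
Varint 1: bytes[0:3] = 87 FB 23 -> value 589191 (3 byte(s))
  byte[3]=0xA3 cont=1 payload=0x23=35: acc |= 35<<0 -> acc=35 shift=7
  byte[4]=0x98 cont=1 payload=0x18=24: acc |= 24<<7 -> acc=3107 shift=14
  byte[5]=0x65 cont=0 payload=0x65=101: acc |= 101<<14 -> acc=1657891 shift=21 [end]
Varint 2: bytes[3:6] = A3 98 65 -> value 1657891 (3 byte(s))
  byte[6]=0x79 cont=0 payload=0x79=121: acc |= 121<<0 -> acc=121 shift=7 [end]
Varint 3: bytes[6:7] = 79 -> value 121 (1 byte(s))
  byte[7]=0xB0 cont=1 payload=0x30=48: acc |= 48<<0 -> acc=48 shift=7
  byte[8]=0x7F cont=0 payload=0x7F=127: acc |= 127<<7 -> acc=16304 shift=14 [end]
Varint 4: bytes[7:9] = B0 7F -> value 16304 (2 byte(s))
  byte[9]=0xAA cont=1 payload=0x2A=42: acc |= 42<<0 -> acc=42 shift=7
  byte[10]=0xB1 cont=1 payload=0x31=49: acc |= 49<<7 -> acc=6314 shift=14
  byte[11]=0x15 cont=0 payload=0x15=21: acc |= 21<<14 -> acc=350378 shift=21 [end]
Varint 5: bytes[9:12] = AA B1 15 -> value 350378 (3 byte(s))
  byte[12]=0x09 cont=0 payload=0x09=9: acc |= 9<<0 -> acc=9 shift=7 [end]
Varint 6: bytes[12:13] = 09 -> value 9 (1 byte(s))

Answer: 6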